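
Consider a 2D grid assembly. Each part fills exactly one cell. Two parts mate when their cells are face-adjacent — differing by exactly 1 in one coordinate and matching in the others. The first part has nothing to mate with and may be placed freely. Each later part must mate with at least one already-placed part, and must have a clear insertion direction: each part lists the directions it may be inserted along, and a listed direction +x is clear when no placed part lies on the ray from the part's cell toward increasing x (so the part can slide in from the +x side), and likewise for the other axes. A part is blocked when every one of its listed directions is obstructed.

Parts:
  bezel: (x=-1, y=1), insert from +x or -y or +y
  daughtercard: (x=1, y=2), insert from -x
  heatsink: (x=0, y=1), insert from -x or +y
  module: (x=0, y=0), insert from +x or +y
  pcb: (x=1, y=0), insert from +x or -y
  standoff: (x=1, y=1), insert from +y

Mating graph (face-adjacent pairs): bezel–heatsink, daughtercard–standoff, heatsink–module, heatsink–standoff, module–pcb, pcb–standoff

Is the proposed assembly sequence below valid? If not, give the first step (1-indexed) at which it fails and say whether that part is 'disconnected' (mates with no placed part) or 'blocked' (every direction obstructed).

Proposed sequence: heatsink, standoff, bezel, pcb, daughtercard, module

1. heatsink@(0, 1) [-x clear] — {heatsink}
2. standoff@(1, 1) [+y clear] — {heatsink, standoff}
3. bezel@(-1, 1) [-y clear] — {bezel, heatsink, standoff}
4. pcb@(1, 0) [+x clear] — {bezel, heatsink, pcb, standoff}
5. daughtercard@(1, 2) [-x clear] — {bezel, daughtercard, heatsink, pcb, standoff}
6. module@(0, 0) — +x/+y all obstructed ⇒ blocked

Invalid at step 6 (blocked)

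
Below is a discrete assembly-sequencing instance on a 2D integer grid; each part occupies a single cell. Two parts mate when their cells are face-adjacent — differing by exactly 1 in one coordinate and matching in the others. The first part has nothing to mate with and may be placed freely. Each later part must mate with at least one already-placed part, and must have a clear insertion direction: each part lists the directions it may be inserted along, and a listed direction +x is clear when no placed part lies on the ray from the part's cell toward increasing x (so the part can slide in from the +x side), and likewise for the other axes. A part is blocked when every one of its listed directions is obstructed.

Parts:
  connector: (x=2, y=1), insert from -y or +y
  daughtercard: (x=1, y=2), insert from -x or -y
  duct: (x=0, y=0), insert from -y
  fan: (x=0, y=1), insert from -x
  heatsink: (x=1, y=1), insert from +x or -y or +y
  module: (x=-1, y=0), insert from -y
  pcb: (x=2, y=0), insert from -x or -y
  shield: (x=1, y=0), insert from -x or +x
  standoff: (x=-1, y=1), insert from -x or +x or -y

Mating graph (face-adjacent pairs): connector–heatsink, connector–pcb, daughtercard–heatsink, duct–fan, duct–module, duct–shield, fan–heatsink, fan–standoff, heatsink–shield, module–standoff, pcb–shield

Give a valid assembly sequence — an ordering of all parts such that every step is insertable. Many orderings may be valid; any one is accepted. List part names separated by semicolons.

1. daughtercard@(1, 2) [-x clear] — {daughtercard}
2. heatsink@(1, 1) [+x clear] — {daughtercard, heatsink}
3. connector@(2, 1) [-y clear] — {connector, daughtercard, heatsink}
4. shield@(1, 0) [-x clear] — {connector, daughtercard, heatsink, shield}
5. fan@(0, 1) [-x clear] — {connector, daughtercard, fan, heatsink, shield}
6. standoff@(-1, 1) [-x clear] — {connector, daughtercard, fan, heatsink, shield, standoff}
7. pcb@(2, 0) [-y clear] — {connector, daughtercard, fan, heatsink, pcb, shield, standoff}
8. duct@(0, 0) [-y clear] — {connector, daughtercard, duct, fan, heatsink, pcb, shield, standoff}
9. module@(-1, 0) [-y clear] — {connector, daughtercard, duct, fan, heatsink, module, pcb, shield, standoff}

daughtercard; heatsink; connector; shield; fan; standoff; pcb; duct; module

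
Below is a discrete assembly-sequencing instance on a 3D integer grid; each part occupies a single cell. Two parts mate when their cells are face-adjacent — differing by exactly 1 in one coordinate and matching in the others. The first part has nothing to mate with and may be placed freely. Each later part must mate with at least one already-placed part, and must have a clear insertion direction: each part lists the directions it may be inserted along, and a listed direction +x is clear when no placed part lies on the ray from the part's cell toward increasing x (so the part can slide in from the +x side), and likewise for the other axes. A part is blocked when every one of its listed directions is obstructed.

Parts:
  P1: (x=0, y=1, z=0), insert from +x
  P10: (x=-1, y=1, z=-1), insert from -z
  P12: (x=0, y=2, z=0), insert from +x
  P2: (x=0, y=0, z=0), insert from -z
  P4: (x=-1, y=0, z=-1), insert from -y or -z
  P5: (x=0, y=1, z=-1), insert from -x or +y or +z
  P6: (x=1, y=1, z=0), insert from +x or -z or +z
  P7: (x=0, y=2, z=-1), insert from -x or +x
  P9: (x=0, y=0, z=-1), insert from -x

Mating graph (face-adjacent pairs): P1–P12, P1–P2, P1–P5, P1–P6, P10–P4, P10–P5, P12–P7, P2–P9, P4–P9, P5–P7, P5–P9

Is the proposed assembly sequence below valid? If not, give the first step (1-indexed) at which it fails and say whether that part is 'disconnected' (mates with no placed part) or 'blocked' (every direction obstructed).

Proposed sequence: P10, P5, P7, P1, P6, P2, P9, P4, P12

Valid

1. P10@(-1, 1, -1) [-z clear] — {P10}
2. P5@(0, 1, -1) [+y clear] — {P10, P5}
3. P7@(0, 2, -1) [-x clear] — {P10, P5, P7}
4. P1@(0, 1, 0) [+x clear] — {P1, P10, P5, P7}
5. P6@(1, 1, 0) [+x clear] — {P1, P10, P5, P6, P7}
6. P2@(0, 0, 0) [-z clear] — {P1, P10, P2, P5, P6, P7}
7. P9@(0, 0, -1) [-x clear] — {P1, P10, P2, P5, P6, P7, P9}
8. P4@(-1, 0, -1) [-y clear] — {P1, P10, P2, P4, P5, P6, P7, P9}
9. P12@(0, 2, 0) [+x clear] — {P1, P10, P12, P2, P4, P5, P6, P7, P9}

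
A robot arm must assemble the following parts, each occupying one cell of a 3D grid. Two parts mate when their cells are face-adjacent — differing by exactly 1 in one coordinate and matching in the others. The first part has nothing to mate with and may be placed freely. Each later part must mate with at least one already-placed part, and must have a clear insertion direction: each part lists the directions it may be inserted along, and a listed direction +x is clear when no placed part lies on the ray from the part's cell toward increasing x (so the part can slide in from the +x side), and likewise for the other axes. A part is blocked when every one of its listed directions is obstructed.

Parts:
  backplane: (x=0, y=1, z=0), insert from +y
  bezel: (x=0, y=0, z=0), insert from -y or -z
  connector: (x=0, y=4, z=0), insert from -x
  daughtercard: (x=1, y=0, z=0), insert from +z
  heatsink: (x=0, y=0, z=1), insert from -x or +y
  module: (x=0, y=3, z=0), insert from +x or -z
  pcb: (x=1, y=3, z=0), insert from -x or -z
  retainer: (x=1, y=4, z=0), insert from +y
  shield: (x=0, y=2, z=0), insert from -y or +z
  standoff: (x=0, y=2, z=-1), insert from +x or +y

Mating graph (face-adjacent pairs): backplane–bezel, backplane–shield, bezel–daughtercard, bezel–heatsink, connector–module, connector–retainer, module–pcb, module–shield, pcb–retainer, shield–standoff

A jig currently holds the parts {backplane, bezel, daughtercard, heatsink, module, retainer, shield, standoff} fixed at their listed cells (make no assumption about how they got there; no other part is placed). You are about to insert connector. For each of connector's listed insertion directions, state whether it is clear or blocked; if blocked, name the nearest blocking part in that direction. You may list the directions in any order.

-x: ray from connector(0, 4, 0) has no placed part ⇒ clear

-x: clear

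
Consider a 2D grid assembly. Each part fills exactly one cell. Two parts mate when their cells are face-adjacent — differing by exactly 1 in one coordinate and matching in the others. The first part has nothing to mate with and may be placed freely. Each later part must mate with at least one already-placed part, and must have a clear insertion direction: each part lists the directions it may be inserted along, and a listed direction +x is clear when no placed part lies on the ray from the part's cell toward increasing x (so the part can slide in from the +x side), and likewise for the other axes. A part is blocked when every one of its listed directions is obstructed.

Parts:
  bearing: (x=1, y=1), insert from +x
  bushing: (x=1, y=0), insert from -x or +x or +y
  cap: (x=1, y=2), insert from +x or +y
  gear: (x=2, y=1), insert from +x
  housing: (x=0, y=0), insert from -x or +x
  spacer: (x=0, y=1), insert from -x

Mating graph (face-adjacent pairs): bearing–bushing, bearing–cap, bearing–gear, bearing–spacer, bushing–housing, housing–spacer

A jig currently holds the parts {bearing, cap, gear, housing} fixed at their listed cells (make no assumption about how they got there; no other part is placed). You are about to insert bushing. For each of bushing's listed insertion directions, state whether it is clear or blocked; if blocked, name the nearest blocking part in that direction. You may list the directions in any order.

+x: clear; +y: blocked by bearing; -x: blocked by housing

-x: nearest on ray is housing@(0, 0) ⇒ blocked
+x: ray from bushing(1, 0) has no placed part ⇒ clear
+y: nearest on ray is bearing@(1, 1) ⇒ blocked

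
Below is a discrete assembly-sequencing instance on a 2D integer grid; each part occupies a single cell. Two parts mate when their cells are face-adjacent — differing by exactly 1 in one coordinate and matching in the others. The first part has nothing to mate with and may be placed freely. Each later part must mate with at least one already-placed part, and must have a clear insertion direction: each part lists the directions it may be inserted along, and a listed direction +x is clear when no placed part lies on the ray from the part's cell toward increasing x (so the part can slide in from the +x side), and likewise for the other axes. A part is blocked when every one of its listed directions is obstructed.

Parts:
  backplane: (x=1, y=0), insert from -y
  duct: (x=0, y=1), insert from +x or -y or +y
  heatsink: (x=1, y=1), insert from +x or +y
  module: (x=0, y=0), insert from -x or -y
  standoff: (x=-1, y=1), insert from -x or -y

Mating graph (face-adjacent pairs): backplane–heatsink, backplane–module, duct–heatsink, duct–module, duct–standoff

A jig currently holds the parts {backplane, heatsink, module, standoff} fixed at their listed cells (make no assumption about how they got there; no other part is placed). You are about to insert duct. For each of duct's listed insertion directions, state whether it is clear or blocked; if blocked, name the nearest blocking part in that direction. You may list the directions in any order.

+x: blocked by heatsink; +y: clear; -y: blocked by module

+x: nearest on ray is heatsink@(1, 1) ⇒ blocked
-y: nearest on ray is module@(0, 0) ⇒ blocked
+y: ray from duct(0, 1) has no placed part ⇒ clear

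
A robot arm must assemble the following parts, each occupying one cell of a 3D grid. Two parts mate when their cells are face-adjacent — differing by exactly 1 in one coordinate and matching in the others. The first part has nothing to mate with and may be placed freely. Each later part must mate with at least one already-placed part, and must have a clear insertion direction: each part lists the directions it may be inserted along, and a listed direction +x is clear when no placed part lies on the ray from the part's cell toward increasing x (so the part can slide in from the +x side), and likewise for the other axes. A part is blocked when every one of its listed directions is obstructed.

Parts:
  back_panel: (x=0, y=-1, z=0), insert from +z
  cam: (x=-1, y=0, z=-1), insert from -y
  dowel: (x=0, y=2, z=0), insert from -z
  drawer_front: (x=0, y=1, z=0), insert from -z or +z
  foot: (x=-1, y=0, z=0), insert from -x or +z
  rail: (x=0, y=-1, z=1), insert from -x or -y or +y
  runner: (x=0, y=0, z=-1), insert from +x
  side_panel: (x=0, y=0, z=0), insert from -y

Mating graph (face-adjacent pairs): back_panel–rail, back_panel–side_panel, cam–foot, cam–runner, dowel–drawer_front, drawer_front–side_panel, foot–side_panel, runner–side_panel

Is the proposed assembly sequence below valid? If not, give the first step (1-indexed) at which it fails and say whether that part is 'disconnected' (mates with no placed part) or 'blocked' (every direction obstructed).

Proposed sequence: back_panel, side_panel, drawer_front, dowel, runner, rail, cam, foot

1. back_panel@(0, -1, 0) [+z clear] — {back_panel}
2. side_panel@(0, 0, 0) — -y all obstructed ⇒ blocked

Invalid at step 2 (blocked)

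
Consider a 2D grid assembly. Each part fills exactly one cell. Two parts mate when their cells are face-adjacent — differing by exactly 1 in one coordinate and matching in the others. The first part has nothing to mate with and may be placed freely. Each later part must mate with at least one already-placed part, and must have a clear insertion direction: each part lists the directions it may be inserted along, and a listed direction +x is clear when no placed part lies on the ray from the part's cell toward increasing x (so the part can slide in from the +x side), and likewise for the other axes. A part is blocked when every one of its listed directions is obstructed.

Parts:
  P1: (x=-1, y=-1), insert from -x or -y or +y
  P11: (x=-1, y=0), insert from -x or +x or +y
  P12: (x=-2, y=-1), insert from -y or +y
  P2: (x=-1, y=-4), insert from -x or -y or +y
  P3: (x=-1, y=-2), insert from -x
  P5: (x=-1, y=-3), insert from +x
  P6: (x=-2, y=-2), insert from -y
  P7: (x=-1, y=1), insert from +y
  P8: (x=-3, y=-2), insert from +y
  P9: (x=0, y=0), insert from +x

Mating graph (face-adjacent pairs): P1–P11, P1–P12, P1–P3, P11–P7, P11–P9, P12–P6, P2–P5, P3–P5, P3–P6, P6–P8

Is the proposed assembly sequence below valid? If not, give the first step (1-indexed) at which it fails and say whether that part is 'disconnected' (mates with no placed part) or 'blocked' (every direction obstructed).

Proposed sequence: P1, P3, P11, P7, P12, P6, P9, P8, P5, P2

1. P1@(-1, -1) [-x clear] — {P1}
2. P3@(-1, -2) [-x clear] — {P1, P3}
3. P11@(-1, 0) [-x clear] — {P1, P11, P3}
4. P7@(-1, 1) [+y clear] — {P1, P11, P3, P7}
5. P12@(-2, -1) [-y clear] — {P1, P11, P12, P3, P7}
6. P6@(-2, -2) [-y clear] — {P1, P11, P12, P3, P6, P7}
7. P9@(0, 0) [+x clear] — {P1, P11, P12, P3, P6, P7, P9}
8. P8@(-3, -2) [+y clear] — {P1, P11, P12, P3, P6, P7, P8, P9}
9. P5@(-1, -3) [+x clear] — {P1, P11, P12, P3, P5, P6, P7, P8, P9}
10. P2@(-1, -4) [-x clear] — {P1, P11, P12, P2, P3, P5, P6, P7, P8, P9}

Valid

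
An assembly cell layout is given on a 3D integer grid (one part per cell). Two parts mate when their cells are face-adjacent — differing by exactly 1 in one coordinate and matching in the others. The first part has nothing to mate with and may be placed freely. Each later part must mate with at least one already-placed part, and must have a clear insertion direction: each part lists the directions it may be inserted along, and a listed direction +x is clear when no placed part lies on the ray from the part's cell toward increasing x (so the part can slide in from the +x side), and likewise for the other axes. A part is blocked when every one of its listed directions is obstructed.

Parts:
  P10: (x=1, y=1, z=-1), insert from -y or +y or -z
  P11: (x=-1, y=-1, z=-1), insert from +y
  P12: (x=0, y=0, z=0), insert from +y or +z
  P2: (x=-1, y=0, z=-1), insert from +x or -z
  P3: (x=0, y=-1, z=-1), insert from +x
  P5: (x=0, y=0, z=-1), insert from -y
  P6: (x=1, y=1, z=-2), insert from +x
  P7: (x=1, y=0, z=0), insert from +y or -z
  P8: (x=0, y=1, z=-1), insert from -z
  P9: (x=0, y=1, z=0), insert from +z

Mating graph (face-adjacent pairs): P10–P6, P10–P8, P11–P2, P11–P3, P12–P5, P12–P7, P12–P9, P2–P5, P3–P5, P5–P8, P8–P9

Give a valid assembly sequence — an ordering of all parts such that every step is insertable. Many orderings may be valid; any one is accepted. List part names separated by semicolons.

P11; P2; P5; P8; P10; P12; P7; P3; P9; P6

1. P11@(-1, -1, -1) [+y clear] — {P11}
2. P2@(-1, 0, -1) [+x clear] — {P11, P2}
3. P5@(0, 0, -1) [-y clear] — {P11, P2, P5}
4. P8@(0, 1, -1) [-z clear] — {P11, P2, P5, P8}
5. P10@(1, 1, -1) [-y clear] — {P10, P11, P2, P5, P8}
6. P12@(0, 0, 0) [+y clear] — {P10, P11, P12, P2, P5, P8}
7. P7@(1, 0, 0) [+y clear] — {P10, P11, P12, P2, P5, P7, P8}
8. P3@(0, -1, -1) [+x clear] — {P10, P11, P12, P2, P3, P5, P7, P8}
9. P9@(0, 1, 0) [+z clear] — {P10, P11, P12, P2, P3, P5, P7, P8, P9}
10. P6@(1, 1, -2) [+x clear] — {P10, P11, P12, P2, P3, P5, P6, P7, P8, P9}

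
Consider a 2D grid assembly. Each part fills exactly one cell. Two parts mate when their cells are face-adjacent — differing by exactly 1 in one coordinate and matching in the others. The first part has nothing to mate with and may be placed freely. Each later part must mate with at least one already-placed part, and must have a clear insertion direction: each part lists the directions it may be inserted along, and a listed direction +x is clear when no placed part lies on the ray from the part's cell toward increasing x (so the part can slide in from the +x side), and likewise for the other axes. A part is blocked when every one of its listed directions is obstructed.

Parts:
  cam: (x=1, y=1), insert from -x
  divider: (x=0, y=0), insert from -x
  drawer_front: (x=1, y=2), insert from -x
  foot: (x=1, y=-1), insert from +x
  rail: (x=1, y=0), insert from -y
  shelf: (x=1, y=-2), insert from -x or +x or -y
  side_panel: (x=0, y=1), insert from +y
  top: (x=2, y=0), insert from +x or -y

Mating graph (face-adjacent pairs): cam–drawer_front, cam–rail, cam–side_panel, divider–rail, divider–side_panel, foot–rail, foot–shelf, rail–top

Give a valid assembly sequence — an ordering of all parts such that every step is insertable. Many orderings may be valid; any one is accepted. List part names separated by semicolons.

1. rail@(1, 0) [-y clear] — {rail}
2. foot@(1, -1) [+x clear] — {foot, rail}
3. cam@(1, 1) [-x clear] — {cam, foot, rail}
4. drawer_front@(1, 2) [-x clear] — {cam, drawer_front, foot, rail}
5. divider@(0, 0) [-x clear] — {cam, divider, drawer_front, foot, rail}
6. top@(2, 0) [+x clear] — {cam, divider, drawer_front, foot, rail, top}
7. shelf@(1, -2) [-x clear] — {cam, divider, drawer_front, foot, rail, shelf, top}
8. side_panel@(0, 1) [+y clear] — {cam, divider, drawer_front, foot, rail, shelf, side_panel, top}

rail; foot; cam; drawer_front; divider; top; shelf; side_panel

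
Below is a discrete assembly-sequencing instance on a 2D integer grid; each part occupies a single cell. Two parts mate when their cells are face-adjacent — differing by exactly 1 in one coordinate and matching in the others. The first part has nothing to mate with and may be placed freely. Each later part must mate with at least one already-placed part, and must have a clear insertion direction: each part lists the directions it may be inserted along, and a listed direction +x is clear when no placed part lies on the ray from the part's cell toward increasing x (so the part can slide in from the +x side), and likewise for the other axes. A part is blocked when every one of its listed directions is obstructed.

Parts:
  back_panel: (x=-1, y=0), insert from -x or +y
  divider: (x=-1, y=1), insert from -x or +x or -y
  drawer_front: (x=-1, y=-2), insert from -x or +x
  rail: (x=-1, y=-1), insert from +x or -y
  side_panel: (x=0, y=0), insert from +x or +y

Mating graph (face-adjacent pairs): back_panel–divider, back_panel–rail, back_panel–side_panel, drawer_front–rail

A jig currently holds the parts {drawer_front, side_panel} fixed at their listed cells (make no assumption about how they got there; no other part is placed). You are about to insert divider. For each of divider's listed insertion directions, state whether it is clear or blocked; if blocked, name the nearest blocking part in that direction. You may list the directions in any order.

+x: clear; -x: clear; -y: blocked by drawer_front

-x: ray from divider(-1, 1) has no placed part ⇒ clear
+x: ray from divider(-1, 1) has no placed part ⇒ clear
-y: nearest on ray is drawer_front@(-1, -2) ⇒ blocked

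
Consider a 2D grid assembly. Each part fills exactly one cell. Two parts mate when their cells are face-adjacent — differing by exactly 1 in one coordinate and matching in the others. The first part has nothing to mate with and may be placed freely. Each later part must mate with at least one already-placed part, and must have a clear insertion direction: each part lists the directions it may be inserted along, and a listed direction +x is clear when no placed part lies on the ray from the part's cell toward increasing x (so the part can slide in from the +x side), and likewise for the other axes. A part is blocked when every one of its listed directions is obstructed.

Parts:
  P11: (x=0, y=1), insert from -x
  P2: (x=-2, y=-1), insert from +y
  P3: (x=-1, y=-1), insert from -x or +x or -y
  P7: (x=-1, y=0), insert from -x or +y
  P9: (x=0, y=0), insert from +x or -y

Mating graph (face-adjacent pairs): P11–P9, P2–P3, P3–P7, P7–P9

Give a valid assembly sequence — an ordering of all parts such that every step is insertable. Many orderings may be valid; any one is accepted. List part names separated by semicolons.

P2; P3; P7; P9; P11

1. P2@(-2, -1) [+y clear] — {P2}
2. P3@(-1, -1) [+x clear] — {P2, P3}
3. P7@(-1, 0) [-x clear] — {P2, P3, P7}
4. P9@(0, 0) [+x clear] — {P2, P3, P7, P9}
5. P11@(0, 1) [-x clear] — {P11, P2, P3, P7, P9}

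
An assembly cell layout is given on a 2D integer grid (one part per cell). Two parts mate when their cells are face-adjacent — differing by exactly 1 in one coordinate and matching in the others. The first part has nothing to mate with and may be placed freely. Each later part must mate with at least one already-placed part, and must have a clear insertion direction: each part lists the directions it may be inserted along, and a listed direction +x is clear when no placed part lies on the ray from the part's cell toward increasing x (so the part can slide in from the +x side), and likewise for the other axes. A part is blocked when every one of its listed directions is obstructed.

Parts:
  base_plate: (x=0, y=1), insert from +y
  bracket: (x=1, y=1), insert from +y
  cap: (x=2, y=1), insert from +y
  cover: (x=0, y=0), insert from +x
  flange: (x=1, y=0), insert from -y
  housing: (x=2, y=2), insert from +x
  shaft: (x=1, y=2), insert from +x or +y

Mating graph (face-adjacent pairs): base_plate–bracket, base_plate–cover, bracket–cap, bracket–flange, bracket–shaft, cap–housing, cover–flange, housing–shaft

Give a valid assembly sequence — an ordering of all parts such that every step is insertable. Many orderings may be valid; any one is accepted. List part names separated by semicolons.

cover; base_plate; flange; bracket; shaft; cap; housing

1. cover@(0, 0) [+x clear] — {cover}
2. base_plate@(0, 1) [+y clear] — {base_plate, cover}
3. flange@(1, 0) [-y clear] — {base_plate, cover, flange}
4. bracket@(1, 1) [+y clear] — {base_plate, bracket, cover, flange}
5. shaft@(1, 2) [+x clear] — {base_plate, bracket, cover, flange, shaft}
6. cap@(2, 1) [+y clear] — {base_plate, bracket, cap, cover, flange, shaft}
7. housing@(2, 2) [+x clear] — {base_plate, bracket, cap, cover, flange, housing, shaft}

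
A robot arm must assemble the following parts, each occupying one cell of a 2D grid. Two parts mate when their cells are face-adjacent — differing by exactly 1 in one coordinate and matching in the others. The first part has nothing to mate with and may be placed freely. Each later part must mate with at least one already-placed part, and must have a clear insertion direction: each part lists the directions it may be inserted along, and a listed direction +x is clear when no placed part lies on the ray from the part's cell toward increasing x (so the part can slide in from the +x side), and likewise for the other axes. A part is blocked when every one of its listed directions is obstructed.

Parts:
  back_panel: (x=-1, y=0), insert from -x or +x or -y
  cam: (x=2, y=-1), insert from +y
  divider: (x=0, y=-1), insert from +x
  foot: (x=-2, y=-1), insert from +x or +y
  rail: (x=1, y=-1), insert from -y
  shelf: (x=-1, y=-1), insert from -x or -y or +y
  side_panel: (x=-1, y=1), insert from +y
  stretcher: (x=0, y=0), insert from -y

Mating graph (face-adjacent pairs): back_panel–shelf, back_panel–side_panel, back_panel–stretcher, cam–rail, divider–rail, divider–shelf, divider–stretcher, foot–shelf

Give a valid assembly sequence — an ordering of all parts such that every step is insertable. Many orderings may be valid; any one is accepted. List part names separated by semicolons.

shelf; back_panel; foot; side_panel; stretcher; divider; rail; cam

1. shelf@(-1, -1) [-x clear] — {shelf}
2. back_panel@(-1, 0) [-x clear] — {back_panel, shelf}
3. foot@(-2, -1) [+y clear] — {back_panel, foot, shelf}
4. side_panel@(-1, 1) [+y clear] — {back_panel, foot, shelf, side_panel}
5. stretcher@(0, 0) [-y clear] — {back_panel, foot, shelf, side_panel, stretcher}
6. divider@(0, -1) [+x clear] — {back_panel, divider, foot, shelf, side_panel, stretcher}
7. rail@(1, -1) [-y clear] — {back_panel, divider, foot, rail, shelf, side_panel, stretcher}
8. cam@(2, -1) [+y clear] — {back_panel, cam, divider, foot, rail, shelf, side_panel, stretcher}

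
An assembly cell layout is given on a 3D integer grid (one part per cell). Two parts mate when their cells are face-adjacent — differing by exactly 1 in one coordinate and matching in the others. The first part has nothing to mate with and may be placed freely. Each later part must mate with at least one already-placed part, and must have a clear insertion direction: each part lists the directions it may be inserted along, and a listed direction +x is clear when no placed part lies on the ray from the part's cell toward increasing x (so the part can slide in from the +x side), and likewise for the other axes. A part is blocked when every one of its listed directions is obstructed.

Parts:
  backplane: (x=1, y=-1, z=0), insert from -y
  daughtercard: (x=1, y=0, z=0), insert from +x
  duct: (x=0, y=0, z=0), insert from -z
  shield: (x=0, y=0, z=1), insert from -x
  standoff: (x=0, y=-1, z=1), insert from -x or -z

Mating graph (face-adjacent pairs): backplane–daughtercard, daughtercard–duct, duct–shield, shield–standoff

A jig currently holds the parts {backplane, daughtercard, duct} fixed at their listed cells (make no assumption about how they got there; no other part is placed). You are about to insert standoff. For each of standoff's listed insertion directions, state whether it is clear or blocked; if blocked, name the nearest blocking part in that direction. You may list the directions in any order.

-x: clear; -z: clear

-x: ray from standoff(0, -1, 1) has no placed part ⇒ clear
-z: ray from standoff(0, -1, 1) has no placed part ⇒ clear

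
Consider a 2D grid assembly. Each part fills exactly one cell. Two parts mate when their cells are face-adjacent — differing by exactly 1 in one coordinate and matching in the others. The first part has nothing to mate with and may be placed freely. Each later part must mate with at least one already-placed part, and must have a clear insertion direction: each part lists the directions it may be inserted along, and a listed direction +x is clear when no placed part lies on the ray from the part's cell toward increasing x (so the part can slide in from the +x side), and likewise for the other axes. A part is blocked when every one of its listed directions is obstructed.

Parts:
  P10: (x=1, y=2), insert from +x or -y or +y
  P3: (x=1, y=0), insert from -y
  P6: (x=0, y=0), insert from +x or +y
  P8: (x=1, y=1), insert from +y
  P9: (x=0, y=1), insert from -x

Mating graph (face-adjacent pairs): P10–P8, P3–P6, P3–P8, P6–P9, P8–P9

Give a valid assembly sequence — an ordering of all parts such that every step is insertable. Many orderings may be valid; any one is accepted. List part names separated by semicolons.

P9; P6; P3; P8; P10

1. P9@(0, 1) [-x clear] — {P9}
2. P6@(0, 0) [+x clear] — {P6, P9}
3. P3@(1, 0) [-y clear] — {P3, P6, P9}
4. P8@(1, 1) [+y clear] — {P3, P6, P8, P9}
5. P10@(1, 2) [+x clear] — {P10, P3, P6, P8, P9}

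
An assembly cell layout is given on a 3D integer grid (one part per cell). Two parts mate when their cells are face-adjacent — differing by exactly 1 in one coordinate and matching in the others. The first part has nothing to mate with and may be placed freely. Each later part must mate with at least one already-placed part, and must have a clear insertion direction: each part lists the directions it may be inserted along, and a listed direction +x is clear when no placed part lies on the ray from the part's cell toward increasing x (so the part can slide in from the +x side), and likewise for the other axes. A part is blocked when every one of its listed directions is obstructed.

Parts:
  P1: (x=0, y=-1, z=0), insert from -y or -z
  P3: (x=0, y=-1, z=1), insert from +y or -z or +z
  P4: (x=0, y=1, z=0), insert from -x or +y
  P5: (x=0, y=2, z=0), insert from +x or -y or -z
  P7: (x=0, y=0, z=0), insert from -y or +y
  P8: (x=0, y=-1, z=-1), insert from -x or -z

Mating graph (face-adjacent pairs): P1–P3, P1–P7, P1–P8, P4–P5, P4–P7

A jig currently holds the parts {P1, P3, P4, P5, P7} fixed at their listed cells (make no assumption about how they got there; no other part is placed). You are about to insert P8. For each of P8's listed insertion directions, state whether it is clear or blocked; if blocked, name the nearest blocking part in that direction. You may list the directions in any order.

-x: clear; -z: clear

-x: ray from P8(0, -1, -1) has no placed part ⇒ clear
-z: ray from P8(0, -1, -1) has no placed part ⇒ clear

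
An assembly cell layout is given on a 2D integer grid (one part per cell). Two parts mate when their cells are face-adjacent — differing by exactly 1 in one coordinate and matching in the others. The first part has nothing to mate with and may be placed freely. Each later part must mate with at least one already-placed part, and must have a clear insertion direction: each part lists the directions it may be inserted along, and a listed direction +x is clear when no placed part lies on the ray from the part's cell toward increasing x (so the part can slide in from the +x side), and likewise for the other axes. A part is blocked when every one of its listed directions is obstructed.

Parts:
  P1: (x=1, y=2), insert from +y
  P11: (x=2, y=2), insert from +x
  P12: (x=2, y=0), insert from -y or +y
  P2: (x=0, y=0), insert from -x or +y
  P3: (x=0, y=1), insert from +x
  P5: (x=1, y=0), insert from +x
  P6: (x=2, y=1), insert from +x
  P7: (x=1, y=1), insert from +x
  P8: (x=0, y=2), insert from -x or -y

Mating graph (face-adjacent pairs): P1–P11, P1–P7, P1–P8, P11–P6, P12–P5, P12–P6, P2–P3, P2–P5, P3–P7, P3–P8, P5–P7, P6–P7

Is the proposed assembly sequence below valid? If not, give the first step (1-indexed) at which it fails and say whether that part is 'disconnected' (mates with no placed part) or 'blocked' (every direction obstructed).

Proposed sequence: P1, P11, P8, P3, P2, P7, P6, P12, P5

Invalid at step 9 (blocked)

1. P1@(1, 2) [+y clear] — {P1}
2. P11@(2, 2) [+x clear] — {P1, P11}
3. P8@(0, 2) [-x clear] — {P1, P11, P8}
4. P3@(0, 1) [+x clear] — {P1, P11, P3, P8}
5. P2@(0, 0) [-x clear] — {P1, P11, P2, P3, P8}
6. P7@(1, 1) [+x clear] — {P1, P11, P2, P3, P7, P8}
7. P6@(2, 1) [+x clear] — {P1, P11, P2, P3, P6, P7, P8}
8. P12@(2, 0) [-y clear] — {P1, P11, P12, P2, P3, P6, P7, P8}
9. P5@(1, 0) — +x all obstructed ⇒ blocked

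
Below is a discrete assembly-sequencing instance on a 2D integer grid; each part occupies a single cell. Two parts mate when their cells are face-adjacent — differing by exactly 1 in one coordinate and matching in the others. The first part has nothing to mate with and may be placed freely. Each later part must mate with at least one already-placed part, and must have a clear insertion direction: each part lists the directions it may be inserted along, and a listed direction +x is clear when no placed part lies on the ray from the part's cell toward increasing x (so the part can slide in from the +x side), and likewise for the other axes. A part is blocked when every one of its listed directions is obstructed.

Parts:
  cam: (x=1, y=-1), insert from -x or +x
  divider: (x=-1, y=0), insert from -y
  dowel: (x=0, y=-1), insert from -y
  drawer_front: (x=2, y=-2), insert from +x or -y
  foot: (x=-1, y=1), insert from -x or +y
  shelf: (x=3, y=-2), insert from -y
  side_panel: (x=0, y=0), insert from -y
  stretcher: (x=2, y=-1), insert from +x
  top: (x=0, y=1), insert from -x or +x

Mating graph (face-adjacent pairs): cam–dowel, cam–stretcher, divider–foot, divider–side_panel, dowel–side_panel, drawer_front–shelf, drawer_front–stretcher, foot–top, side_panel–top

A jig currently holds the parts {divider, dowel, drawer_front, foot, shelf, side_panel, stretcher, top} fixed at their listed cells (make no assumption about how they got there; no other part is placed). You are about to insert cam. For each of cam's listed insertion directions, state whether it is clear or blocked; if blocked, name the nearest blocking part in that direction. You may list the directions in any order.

-x: nearest on ray is dowel@(0, -1) ⇒ blocked
+x: nearest on ray is stretcher@(2, -1) ⇒ blocked

+x: blocked by stretcher; -x: blocked by dowel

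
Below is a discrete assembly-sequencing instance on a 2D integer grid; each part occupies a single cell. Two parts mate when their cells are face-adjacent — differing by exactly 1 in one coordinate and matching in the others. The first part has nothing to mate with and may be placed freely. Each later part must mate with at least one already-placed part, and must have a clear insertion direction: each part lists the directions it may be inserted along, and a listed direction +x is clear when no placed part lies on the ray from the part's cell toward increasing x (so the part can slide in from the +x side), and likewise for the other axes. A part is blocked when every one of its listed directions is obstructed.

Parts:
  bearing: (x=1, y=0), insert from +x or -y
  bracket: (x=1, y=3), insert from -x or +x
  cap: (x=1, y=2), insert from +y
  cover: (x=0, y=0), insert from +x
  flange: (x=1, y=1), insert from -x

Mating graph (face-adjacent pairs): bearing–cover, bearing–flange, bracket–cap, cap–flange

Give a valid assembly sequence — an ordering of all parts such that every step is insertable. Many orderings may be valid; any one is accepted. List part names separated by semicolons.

cover; bearing; flange; cap; bracket

1. cover@(0, 0) [+x clear] — {cover}
2. bearing@(1, 0) [+x clear] — {bearing, cover}
3. flange@(1, 1) [-x clear] — {bearing, cover, flange}
4. cap@(1, 2) [+y clear] — {bearing, cap, cover, flange}
5. bracket@(1, 3) [-x clear] — {bearing, bracket, cap, cover, flange}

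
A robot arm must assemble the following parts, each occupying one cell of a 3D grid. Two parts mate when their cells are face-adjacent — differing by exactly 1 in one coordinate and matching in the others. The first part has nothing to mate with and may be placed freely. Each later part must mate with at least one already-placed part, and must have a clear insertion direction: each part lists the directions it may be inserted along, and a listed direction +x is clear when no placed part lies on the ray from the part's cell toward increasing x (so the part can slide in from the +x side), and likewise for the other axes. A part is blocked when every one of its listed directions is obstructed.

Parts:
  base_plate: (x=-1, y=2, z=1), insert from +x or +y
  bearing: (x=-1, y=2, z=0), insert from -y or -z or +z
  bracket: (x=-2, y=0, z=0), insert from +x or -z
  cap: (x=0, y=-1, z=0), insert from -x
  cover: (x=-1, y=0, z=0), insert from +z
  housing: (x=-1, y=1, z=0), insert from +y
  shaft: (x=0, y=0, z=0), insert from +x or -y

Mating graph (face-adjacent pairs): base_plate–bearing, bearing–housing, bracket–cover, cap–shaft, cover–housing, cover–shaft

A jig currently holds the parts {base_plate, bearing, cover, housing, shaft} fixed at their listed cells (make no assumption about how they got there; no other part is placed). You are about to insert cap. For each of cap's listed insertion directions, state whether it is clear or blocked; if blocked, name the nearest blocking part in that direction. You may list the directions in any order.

-x: ray from cap(0, -1, 0) has no placed part ⇒ clear

-x: clear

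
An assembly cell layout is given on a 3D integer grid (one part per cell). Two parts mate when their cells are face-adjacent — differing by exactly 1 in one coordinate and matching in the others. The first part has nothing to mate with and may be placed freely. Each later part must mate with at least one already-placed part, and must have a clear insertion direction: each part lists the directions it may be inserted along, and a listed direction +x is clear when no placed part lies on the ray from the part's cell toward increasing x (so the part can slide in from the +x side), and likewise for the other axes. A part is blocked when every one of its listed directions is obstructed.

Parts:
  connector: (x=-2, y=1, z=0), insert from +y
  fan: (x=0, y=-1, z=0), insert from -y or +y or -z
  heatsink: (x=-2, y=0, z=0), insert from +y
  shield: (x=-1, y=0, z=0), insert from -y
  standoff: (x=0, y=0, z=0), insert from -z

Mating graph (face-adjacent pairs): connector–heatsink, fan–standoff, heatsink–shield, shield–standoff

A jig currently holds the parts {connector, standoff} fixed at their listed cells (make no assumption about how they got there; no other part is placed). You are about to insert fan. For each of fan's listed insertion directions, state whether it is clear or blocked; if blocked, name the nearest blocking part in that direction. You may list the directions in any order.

-y: ray from fan(0, -1, 0) has no placed part ⇒ clear
+y: nearest on ray is standoff@(0, 0, 0) ⇒ blocked
-z: ray from fan(0, -1, 0) has no placed part ⇒ clear

+y: blocked by standoff; -y: clear; -z: clear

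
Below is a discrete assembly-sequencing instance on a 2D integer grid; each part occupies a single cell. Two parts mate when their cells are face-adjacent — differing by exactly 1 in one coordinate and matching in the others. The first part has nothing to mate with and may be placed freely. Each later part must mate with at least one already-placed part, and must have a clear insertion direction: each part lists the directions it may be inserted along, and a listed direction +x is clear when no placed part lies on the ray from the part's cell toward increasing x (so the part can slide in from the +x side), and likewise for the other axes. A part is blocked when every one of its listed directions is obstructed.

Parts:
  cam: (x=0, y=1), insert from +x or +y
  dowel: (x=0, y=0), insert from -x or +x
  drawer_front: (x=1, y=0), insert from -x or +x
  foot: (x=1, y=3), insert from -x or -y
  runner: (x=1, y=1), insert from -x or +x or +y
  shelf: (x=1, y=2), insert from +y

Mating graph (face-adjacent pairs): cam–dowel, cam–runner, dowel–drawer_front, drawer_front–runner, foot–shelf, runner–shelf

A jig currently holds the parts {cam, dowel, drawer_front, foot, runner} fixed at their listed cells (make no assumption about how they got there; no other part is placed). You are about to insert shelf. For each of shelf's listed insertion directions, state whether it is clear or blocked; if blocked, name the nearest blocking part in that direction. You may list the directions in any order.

+y: blocked by foot

+y: nearest on ray is foot@(1, 3) ⇒ blocked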